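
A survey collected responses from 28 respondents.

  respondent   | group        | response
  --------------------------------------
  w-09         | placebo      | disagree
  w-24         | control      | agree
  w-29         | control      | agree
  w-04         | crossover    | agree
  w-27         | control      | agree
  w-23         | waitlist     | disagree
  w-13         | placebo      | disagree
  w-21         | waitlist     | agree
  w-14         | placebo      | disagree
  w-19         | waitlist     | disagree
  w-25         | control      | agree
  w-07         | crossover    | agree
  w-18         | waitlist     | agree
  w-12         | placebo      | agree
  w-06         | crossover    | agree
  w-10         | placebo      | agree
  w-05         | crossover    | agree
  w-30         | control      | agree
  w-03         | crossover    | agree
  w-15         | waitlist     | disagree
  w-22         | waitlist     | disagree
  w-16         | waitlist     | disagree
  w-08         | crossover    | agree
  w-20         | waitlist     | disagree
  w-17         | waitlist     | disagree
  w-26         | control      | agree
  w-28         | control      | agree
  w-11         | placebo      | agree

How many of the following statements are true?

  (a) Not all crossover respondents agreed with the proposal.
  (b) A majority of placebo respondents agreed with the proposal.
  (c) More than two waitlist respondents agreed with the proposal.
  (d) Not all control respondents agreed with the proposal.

(a) crossover: |A| = 6, |A ∩ B| = 6; needs A ⊄ B (|A ∖ B| ≥ 1) — false.
(b) placebo: |A| = 6, |A ∩ B| = 3; needs |A ∩ B| > |A ∖ B| — false.
(c) waitlist: |A| = 9, |A ∩ B| = 2; needs |A ∩ B| > 2 — false.
(d) control: |A| = 7, |A ∩ B| = 7; needs A ⊄ B (|A ∖ B| ≥ 1) — false.

0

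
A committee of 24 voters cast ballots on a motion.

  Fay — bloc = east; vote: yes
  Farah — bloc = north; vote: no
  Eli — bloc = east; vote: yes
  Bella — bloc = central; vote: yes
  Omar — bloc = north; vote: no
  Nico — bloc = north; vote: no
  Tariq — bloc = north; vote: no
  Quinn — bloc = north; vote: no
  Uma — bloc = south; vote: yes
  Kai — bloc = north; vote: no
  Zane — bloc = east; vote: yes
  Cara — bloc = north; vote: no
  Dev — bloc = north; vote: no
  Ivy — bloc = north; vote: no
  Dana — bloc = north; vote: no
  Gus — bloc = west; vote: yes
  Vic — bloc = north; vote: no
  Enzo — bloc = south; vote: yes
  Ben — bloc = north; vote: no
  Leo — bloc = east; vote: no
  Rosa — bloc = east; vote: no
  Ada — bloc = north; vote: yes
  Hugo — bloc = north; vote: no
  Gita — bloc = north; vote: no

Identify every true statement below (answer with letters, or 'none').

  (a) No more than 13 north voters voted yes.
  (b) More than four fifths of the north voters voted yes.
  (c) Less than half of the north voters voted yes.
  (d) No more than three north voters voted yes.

(a), (c), (d)

|A| = 15, |A ∩ B| = 1, |A ∖ B| = 14.
(a) |A ∩ B| ≤ 13: holds.
(b) |A ∩ B| / |A| > 4/5: fails.
(c) |A ∩ B| < |A ∖ B|: holds.
(d) |A ∩ B| ≤ 3: holds.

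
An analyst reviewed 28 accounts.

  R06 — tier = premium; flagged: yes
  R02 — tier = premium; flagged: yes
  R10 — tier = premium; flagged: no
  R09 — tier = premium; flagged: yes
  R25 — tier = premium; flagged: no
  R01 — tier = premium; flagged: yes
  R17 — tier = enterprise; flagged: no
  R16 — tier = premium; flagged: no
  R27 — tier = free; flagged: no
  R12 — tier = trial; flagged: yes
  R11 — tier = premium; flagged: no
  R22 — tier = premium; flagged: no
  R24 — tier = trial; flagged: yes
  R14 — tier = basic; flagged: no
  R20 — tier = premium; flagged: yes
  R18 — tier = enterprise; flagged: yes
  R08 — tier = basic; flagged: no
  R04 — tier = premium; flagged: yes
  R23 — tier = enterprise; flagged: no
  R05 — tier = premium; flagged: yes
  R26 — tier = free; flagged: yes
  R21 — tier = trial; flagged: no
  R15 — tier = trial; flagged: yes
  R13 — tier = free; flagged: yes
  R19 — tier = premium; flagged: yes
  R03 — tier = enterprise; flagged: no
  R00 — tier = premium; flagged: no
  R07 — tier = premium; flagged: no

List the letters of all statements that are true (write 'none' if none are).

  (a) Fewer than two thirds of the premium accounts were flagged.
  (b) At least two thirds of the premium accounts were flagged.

|A| = 15, |A ∩ B| = 8, |A ∖ B| = 7.
(a) |A ∩ B| / |A| < 2/3: holds.
(b) |A ∩ B| / |A| ≥ 2/3: fails.

(a)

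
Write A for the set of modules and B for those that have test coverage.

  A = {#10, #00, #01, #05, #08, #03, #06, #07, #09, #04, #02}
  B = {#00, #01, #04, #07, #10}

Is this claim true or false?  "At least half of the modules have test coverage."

False

'At least half of the modules have test coverage' holds iff |A ∩ B| ≥ |A ∖ B|.
A (the restrictor) = {#10, #00, #01, #05, #08, #03, #06, #07, #09, #04, #02}, |A| = 11.
A ∩ B = {#10, #00, #01, #07, #04}, so |A ∩ B| = 5.
A ∖ B = {#05, #08, #03, #06, #09, #02}, so |A ∖ B| = 6.
5 < 6, so the statement is false.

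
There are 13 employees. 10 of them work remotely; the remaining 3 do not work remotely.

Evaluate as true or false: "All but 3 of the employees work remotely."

True

'All but 3 of the employees work remotely' holds iff |A ∖ B| = 3.
|A| = 13, |A ∩ B| = 10, |A ∖ B| = 3.
|A ∖ B| = 3, so the statement is true.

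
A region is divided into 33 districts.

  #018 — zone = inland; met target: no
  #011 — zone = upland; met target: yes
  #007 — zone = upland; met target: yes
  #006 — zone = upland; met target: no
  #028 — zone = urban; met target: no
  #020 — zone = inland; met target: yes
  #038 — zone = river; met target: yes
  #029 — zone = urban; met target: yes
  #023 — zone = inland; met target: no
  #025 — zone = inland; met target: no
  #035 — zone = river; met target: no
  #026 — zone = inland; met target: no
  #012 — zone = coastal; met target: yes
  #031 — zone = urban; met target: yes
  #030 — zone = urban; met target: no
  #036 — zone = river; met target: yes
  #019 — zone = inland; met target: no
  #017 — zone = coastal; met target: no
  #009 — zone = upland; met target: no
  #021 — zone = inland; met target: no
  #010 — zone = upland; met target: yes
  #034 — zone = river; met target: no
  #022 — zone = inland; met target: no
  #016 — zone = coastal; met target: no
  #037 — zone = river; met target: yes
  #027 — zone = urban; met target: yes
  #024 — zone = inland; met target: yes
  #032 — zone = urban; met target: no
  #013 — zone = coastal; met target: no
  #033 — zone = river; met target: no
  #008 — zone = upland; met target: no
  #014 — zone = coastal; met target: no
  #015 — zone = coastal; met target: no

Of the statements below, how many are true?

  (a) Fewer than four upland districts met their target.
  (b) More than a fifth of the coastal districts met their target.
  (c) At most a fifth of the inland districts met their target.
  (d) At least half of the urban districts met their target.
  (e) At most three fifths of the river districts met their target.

(a) upland: |A| = 6, |A ∩ B| = 3; needs |A ∩ B| < 4 — true.
(b) coastal: |A| = 6, |A ∩ B| = 1; needs |A ∩ B| / |A| > 1/5 — false.
(c) inland: |A| = 9, |A ∩ B| = 2; needs |A ∩ B| / |A| ≤ 1/5 — false.
(d) urban: |A| = 6, |A ∩ B| = 3; needs |A ∩ B| ≥ |A ∖ B| — true.
(e) river: |A| = 6, |A ∩ B| = 3; needs |A ∩ B| / |A| ≤ 3/5 — true.

3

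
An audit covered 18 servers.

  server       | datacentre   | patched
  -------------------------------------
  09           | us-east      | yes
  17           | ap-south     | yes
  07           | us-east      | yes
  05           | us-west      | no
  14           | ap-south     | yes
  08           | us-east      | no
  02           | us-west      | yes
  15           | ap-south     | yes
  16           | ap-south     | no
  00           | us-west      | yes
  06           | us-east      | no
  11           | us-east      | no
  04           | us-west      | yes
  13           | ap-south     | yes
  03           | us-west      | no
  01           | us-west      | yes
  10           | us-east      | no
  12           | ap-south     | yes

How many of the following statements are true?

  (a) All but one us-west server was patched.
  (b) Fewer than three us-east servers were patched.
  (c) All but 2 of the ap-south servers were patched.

1

(a) us-west: |A| = 6, |A ∩ B| = 4; needs |A ∖ B| = 1 — false.
(b) us-east: |A| = 6, |A ∩ B| = 2; needs |A ∩ B| < 3 — true.
(c) ap-south: |A| = 6, |A ∩ B| = 5; needs |A ∖ B| = 2 — false.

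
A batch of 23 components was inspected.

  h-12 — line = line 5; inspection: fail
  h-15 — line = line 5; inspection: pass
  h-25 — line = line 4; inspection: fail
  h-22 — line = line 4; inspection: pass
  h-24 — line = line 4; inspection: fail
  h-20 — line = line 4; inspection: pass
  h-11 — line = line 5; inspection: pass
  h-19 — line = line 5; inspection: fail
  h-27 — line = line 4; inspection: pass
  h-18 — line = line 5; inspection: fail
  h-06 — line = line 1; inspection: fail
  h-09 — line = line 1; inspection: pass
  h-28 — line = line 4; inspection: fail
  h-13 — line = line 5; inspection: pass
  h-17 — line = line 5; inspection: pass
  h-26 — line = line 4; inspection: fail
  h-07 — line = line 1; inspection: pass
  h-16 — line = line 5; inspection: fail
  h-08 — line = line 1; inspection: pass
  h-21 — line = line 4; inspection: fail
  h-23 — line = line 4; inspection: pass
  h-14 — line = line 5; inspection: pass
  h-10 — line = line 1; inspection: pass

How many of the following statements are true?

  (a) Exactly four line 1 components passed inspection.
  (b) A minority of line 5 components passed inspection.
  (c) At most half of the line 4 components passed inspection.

2

(a) line 1: |A| = 5, |A ∩ B| = 4; needs |A ∩ B| = 4 — true.
(b) line 5: |A| = 9, |A ∩ B| = 5; needs |A ∩ B| < |A ∖ B| — false.
(c) line 4: |A| = 9, |A ∩ B| = 4; needs |A ∩ B| ≤ |A ∖ B| — true.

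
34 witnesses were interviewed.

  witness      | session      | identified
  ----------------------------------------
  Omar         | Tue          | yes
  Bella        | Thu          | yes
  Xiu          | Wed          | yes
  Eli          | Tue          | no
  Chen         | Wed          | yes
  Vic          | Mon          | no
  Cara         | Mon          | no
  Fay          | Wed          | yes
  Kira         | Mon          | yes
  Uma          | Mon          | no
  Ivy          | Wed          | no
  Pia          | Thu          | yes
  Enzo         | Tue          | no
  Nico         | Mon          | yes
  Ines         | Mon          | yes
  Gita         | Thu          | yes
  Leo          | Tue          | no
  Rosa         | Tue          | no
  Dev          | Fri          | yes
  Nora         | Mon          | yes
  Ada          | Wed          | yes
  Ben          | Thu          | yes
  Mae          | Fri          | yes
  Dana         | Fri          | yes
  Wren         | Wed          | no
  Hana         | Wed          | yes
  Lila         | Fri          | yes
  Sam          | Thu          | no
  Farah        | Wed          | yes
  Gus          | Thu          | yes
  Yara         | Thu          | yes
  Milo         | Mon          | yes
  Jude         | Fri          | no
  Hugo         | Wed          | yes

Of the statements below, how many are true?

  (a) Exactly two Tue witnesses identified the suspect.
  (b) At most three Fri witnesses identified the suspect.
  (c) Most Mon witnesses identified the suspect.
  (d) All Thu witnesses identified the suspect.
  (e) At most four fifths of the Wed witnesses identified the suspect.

(a) Tue: |A| = 5, |A ∩ B| = 1; needs |A ∩ B| = 2 — false.
(b) Fri: |A| = 5, |A ∩ B| = 4; needs |A ∩ B| ≤ 3 — false.
(c) Mon: |A| = 8, |A ∩ B| = 5; needs |A ∩ B| > |A ∖ B| — true.
(d) Thu: |A| = 7, |A ∩ B| = 6; needs A ⊆ B, i.e. every element of A is in B (|A ∖ B| = 0) — false.
(e) Wed: |A| = 9, |A ∩ B| = 7; needs |A ∩ B| / |A| ≤ 4/5 — true.

2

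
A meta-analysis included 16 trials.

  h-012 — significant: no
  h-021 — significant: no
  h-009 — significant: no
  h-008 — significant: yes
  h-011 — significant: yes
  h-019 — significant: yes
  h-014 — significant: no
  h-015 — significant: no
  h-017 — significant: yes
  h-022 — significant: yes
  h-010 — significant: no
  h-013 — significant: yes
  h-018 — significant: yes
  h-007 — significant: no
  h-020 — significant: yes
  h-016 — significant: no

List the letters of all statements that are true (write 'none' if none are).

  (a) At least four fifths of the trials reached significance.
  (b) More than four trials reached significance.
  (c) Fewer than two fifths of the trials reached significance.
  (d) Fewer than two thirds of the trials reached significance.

(b), (d)

|A| = 16, |A ∩ B| = 8, |A ∖ B| = 8.
(a) |A ∩ B| / |A| ≥ 4/5: fails.
(b) |A ∩ B| > 4: holds.
(c) |A ∩ B| / |A| < 2/5: fails.
(d) |A ∩ B| / |A| < 2/3: holds.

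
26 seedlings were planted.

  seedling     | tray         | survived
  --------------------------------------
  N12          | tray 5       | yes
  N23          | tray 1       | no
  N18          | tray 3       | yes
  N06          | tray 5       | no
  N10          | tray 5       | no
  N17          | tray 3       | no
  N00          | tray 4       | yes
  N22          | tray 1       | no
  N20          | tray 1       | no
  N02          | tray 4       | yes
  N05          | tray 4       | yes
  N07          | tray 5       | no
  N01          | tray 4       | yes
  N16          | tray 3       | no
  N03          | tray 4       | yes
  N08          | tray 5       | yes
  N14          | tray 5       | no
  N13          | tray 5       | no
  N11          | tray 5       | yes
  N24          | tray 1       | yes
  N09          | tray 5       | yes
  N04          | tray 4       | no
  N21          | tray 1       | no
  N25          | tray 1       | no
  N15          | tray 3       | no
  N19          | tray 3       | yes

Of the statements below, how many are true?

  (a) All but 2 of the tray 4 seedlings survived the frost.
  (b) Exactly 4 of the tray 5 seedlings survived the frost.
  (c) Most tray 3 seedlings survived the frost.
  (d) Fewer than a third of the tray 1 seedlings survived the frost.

(a) tray 4: |A| = 6, |A ∩ B| = 5; needs |A ∖ B| = 2 — false.
(b) tray 5: |A| = 9, |A ∩ B| = 4; needs |A ∩ B| = 4 — true.
(c) tray 3: |A| = 5, |A ∩ B| = 2; needs |A ∩ B| > |A ∖ B| — false.
(d) tray 1: |A| = 6, |A ∩ B| = 1; needs |A ∩ B| / |A| < 1/3 — true.

2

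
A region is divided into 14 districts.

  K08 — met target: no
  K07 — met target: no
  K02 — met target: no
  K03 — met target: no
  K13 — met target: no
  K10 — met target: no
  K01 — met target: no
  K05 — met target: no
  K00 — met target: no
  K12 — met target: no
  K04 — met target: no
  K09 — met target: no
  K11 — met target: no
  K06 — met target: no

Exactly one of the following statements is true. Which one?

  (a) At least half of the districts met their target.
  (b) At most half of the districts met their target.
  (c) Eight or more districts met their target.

|A| = 14, |A ∩ B| = 0, |A ∖ B| = 14.
(a) requires |A ∩ B| ≥ |A ∖ B|: false.
(b) requires |A ∩ B| ≤ |A ∖ B|: true.
(c) requires |A ∩ B| ≥ 8: false.

(b)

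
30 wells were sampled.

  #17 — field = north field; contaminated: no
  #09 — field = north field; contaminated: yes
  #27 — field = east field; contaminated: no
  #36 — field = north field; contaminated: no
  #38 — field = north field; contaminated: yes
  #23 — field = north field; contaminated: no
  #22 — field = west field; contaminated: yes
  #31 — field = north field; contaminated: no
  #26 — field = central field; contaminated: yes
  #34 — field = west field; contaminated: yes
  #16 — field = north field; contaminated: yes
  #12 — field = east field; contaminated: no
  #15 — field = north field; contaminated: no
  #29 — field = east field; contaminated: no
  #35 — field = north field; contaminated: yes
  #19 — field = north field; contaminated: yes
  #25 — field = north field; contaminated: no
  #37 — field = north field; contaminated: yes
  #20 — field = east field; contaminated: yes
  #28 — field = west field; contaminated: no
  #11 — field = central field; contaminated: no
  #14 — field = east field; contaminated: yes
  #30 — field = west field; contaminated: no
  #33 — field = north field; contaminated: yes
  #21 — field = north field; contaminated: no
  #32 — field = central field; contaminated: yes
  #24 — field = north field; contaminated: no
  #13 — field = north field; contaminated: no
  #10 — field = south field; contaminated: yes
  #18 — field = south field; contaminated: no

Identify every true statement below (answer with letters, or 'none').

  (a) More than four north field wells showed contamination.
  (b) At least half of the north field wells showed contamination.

(a)

|A| = 16, |A ∩ B| = 7, |A ∖ B| = 9.
(a) |A ∩ B| > 4: holds.
(b) |A ∩ B| ≥ |A ∖ B|: fails.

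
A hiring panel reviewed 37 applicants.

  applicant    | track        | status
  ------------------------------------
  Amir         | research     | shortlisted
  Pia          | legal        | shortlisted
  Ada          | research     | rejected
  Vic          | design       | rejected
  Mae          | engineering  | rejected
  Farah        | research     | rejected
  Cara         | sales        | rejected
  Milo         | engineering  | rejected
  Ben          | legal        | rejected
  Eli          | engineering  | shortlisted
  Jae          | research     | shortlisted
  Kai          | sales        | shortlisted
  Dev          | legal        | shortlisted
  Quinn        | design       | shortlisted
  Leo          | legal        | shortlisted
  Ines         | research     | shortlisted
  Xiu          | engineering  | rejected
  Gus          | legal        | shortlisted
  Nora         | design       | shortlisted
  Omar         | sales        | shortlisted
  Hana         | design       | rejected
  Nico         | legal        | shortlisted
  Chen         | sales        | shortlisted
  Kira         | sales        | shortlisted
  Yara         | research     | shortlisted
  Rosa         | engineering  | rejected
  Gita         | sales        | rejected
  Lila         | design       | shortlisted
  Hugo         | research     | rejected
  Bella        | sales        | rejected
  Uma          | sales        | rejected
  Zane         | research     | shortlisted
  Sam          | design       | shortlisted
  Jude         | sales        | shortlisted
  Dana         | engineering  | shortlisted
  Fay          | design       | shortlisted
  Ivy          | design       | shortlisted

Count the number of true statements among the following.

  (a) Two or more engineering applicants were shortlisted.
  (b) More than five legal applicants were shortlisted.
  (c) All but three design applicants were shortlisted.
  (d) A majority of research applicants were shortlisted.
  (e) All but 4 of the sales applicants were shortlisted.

(a) engineering: |A| = 6, |A ∩ B| = 2; needs |A ∩ B| ≥ 2 — true.
(b) legal: |A| = 6, |A ∩ B| = 5; needs |A ∩ B| > 5 — false.
(c) design: |A| = 8, |A ∩ B| = 6; needs |A ∖ B| = 3 — false.
(d) research: |A| = 8, |A ∩ B| = 5; needs |A ∩ B| > |A ∖ B| — true.
(e) sales: |A| = 9, |A ∩ B| = 5; needs |A ∖ B| = 4 — true.

3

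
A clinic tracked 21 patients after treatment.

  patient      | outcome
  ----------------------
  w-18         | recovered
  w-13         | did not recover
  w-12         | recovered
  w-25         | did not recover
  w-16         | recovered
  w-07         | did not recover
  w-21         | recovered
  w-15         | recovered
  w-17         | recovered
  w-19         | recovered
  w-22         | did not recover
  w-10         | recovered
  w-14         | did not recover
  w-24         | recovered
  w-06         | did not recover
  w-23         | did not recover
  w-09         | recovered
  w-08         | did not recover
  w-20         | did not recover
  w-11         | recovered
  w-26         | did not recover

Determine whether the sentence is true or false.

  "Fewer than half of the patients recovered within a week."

False

'Fewer than half of the patients recovered within a week' holds iff |A ∩ B| < |A ∖ B|.
|A| = 21, |A ∩ B| = 11, |A ∖ B| = 10.
11 > 10, so the statement is false.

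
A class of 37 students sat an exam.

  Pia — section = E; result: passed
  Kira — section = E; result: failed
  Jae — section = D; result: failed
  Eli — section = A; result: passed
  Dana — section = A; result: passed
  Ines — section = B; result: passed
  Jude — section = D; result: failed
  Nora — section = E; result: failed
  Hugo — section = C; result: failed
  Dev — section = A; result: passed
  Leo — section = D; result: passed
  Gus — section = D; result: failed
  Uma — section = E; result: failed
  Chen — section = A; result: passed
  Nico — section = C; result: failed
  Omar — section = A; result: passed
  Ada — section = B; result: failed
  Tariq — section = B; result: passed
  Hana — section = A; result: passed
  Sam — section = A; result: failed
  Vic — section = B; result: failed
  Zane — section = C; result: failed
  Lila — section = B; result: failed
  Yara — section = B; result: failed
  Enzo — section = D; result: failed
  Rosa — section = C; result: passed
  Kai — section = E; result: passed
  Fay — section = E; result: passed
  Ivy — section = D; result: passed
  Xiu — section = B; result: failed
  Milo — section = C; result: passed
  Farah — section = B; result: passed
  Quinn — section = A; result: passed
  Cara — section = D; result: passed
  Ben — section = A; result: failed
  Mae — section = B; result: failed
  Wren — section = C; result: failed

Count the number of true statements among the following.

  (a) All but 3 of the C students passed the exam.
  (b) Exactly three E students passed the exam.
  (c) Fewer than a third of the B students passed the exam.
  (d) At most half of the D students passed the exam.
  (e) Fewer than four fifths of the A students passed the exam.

3

(a) C: |A| = 6, |A ∩ B| = 2; needs |A ∖ B| = 3 — false.
(b) E: |A| = 6, |A ∩ B| = 3; needs |A ∩ B| = 3 — true.
(c) B: |A| = 9, |A ∩ B| = 3; needs |A ∩ B| / |A| < 1/3 — false.
(d) D: |A| = 7, |A ∩ B| = 3; needs |A ∩ B| ≤ |A ∖ B| — true.
(e) A: |A| = 9, |A ∩ B| = 7; needs |A ∩ B| / |A| < 4/5 — true.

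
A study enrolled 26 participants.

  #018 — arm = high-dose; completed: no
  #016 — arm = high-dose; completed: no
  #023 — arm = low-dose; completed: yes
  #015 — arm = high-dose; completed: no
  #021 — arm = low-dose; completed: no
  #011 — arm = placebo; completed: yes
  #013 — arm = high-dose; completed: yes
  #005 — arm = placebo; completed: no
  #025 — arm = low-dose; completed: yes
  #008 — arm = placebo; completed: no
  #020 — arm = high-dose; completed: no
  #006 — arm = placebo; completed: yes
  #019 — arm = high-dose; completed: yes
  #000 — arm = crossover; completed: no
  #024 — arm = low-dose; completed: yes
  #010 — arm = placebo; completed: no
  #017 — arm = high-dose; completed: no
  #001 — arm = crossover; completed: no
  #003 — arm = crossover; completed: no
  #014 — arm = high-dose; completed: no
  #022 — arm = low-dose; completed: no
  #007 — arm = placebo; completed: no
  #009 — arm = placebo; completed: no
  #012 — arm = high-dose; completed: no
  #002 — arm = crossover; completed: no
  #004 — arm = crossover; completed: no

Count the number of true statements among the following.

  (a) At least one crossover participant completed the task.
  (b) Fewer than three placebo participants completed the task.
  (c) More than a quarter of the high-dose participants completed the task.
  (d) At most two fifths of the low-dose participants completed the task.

(a) crossover: |A| = 5, |A ∩ B| = 0; needs A ∩ B ≠ ∅ (|A ∩ B| ≥ 1) — false.
(b) placebo: |A| = 7, |A ∩ B| = 2; needs |A ∩ B| < 3 — true.
(c) high-dose: |A| = 9, |A ∩ B| = 2; needs |A ∩ B| / |A| > 1/4 — false.
(d) low-dose: |A| = 5, |A ∩ B| = 3; needs |A ∩ B| / |A| ≤ 2/5 — false.

1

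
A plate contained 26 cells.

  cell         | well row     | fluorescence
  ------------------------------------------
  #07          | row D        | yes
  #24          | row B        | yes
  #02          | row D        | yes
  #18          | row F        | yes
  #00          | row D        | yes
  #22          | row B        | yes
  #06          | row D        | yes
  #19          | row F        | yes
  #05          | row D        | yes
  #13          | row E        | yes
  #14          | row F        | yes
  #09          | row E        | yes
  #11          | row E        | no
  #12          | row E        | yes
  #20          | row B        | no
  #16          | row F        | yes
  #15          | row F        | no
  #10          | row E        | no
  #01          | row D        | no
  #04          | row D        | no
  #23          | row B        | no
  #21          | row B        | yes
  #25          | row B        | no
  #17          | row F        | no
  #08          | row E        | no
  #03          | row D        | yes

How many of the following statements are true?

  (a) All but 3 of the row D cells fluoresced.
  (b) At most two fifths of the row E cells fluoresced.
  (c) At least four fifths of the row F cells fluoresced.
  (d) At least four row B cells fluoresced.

0

(a) row D: |A| = 8, |A ∩ B| = 6; needs |A ∖ B| = 3 — false.
(b) row E: |A| = 6, |A ∩ B| = 3; needs |A ∩ B| / |A| ≤ 2/5 — false.
(c) row F: |A| = 6, |A ∩ B| = 4; needs |A ∩ B| / |A| ≥ 4/5 — false.
(d) row B: |A| = 6, |A ∩ B| = 3; needs |A ∩ B| ≥ 4 — false.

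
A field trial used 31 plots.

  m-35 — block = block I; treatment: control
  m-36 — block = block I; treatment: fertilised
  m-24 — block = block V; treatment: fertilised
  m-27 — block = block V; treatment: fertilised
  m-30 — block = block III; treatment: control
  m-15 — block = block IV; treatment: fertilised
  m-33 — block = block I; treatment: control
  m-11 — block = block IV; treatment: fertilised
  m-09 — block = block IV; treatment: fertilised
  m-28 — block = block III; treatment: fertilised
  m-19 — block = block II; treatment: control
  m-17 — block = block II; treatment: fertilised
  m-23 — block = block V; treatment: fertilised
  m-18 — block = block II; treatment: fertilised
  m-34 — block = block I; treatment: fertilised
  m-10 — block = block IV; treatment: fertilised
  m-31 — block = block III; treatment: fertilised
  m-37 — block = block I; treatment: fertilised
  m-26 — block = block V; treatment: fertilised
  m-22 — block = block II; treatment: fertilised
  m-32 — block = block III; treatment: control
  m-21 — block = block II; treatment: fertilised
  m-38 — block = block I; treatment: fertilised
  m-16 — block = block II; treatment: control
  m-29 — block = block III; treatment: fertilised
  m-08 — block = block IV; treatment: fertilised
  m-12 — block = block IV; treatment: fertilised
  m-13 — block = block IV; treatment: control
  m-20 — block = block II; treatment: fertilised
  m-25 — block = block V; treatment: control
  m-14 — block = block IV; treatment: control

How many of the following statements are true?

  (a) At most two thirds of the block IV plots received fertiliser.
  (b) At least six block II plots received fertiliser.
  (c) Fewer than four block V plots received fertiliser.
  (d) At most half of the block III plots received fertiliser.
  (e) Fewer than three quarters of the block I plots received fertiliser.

1

(a) block IV: |A| = 8, |A ∩ B| = 6; needs |A ∩ B| / |A| ≤ 2/3 — false.
(b) block II: |A| = 7, |A ∩ B| = 5; needs |A ∩ B| ≥ 6 — false.
(c) block V: |A| = 5, |A ∩ B| = 4; needs |A ∩ B| < 4 — false.
(d) block III: |A| = 5, |A ∩ B| = 3; needs |A ∩ B| ≤ |A ∖ B| — false.
(e) block I: |A| = 6, |A ∩ B| = 4; needs |A ∩ B| / |A| < 3/4 — true.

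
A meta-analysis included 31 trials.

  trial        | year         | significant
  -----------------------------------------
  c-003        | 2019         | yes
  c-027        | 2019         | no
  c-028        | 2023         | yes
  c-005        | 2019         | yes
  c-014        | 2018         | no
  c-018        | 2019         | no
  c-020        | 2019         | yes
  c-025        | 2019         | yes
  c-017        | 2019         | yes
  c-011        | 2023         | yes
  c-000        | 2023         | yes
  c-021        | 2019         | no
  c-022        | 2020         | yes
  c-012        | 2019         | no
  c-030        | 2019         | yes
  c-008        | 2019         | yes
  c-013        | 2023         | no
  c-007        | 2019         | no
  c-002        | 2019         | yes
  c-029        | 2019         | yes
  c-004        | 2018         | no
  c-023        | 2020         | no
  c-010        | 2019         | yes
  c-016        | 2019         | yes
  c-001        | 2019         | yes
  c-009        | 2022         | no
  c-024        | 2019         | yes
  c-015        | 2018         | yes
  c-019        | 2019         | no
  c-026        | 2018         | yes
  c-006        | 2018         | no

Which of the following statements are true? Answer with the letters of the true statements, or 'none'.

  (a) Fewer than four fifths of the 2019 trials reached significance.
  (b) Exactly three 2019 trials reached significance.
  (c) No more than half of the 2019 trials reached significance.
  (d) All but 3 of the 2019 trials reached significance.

|A| = 19, |A ∩ B| = 13, |A ∖ B| = 6.
(a) |A ∩ B| / |A| < 4/5: holds.
(b) |A ∩ B| = 3: fails.
(c) |A ∩ B| ≤ |A ∖ B|: fails.
(d) |A ∖ B| = 3: fails.

(a)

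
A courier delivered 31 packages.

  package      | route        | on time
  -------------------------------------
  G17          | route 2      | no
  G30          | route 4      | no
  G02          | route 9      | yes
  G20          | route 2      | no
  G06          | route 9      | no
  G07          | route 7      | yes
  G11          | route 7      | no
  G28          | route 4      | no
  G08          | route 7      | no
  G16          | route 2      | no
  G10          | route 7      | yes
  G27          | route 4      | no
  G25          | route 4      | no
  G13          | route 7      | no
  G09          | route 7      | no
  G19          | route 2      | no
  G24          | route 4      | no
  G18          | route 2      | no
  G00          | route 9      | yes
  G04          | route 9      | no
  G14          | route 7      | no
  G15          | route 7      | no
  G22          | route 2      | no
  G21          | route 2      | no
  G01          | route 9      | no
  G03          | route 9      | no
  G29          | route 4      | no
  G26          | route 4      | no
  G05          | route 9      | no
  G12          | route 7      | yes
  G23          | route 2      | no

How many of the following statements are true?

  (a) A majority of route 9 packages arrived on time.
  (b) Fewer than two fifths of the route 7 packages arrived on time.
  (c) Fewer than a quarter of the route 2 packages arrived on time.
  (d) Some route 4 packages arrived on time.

2

(a) route 9: |A| = 7, |A ∩ B| = 2; needs |A ∩ B| > |A ∖ B| — false.
(b) route 7: |A| = 9, |A ∩ B| = 3; needs |A ∩ B| / |A| < 2/5 — true.
(c) route 2: |A| = 8, |A ∩ B| = 0; needs |A ∩ B| / |A| < 1/4 — true.
(d) route 4: |A| = 7, |A ∩ B| = 0; needs A ∩ B ≠ ∅ (|A ∩ B| ≥ 1) — false.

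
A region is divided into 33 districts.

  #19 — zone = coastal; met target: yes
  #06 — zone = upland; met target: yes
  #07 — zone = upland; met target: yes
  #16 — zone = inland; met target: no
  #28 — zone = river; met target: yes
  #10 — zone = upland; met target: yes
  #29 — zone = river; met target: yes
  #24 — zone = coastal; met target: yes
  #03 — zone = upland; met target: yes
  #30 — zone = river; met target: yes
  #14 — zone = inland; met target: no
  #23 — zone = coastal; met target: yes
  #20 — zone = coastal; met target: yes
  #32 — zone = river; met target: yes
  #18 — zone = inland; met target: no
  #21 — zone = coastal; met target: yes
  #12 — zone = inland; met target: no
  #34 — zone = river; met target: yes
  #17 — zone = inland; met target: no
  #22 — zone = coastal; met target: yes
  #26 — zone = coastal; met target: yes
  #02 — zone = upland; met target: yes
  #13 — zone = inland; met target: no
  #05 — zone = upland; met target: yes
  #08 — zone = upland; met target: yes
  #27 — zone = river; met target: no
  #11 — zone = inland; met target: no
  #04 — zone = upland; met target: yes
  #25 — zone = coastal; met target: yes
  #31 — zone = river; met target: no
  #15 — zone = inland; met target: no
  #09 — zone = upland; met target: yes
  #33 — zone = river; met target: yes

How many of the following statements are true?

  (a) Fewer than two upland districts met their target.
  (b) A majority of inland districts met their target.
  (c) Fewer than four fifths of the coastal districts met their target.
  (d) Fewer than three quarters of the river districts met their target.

0

(a) upland: |A| = 9, |A ∩ B| = 9; needs |A ∩ B| < 2 — false.
(b) inland: |A| = 8, |A ∩ B| = 0; needs |A ∩ B| > |A ∖ B| — false.
(c) coastal: |A| = 8, |A ∩ B| = 8; needs |A ∩ B| / |A| < 4/5 — false.
(d) river: |A| = 8, |A ∩ B| = 6; needs |A ∩ B| / |A| < 3/4 — false.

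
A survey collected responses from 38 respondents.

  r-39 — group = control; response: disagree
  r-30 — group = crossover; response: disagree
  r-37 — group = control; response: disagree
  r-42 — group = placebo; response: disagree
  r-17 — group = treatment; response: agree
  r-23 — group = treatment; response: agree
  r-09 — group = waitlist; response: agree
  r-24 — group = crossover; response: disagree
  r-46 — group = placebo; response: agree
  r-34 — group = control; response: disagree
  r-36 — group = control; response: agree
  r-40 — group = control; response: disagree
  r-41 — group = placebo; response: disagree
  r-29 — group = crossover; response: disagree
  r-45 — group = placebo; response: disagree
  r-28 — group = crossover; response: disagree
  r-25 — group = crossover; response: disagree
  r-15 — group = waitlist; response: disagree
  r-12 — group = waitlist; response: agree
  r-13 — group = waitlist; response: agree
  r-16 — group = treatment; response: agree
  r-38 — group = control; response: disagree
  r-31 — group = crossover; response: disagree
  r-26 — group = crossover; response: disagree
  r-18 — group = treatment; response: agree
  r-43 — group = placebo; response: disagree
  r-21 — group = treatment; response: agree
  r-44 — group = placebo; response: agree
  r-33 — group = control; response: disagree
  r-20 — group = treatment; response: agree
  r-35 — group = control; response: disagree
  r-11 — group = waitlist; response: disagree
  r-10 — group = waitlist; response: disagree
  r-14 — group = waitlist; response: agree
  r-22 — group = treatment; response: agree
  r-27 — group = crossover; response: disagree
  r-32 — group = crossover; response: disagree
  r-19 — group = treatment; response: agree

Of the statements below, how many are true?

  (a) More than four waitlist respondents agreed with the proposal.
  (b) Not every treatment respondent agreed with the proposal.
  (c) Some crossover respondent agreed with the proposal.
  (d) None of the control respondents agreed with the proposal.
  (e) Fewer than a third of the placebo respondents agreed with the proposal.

0

(a) waitlist: |A| = 7, |A ∩ B| = 4; needs |A ∩ B| > 4 — false.
(b) treatment: |A| = 8, |A ∩ B| = 8; needs A ⊄ B (|A ∖ B| ≥ 1) — false.
(c) crossover: |A| = 9, |A ∩ B| = 0; needs A ∩ B ≠ ∅ (|A ∩ B| ≥ 1) — false.
(d) control: |A| = 8, |A ∩ B| = 1; needs A ∩ B = ∅ (|A ∩ B| = 0) — false.
(e) placebo: |A| = 6, |A ∩ B| = 2; needs |A ∩ B| / |A| < 1/3 — false.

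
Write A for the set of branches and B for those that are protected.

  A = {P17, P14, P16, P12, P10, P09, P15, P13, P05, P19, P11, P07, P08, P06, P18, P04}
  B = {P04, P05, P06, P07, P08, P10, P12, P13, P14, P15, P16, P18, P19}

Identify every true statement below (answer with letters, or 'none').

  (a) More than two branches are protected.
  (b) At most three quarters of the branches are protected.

|A| = 16, |A ∩ B| = 13, |A ∖ B| = 3.
(a) |A ∩ B| > 2: holds.
(b) |A ∩ B| / |A| ≤ 3/4: fails.

(a)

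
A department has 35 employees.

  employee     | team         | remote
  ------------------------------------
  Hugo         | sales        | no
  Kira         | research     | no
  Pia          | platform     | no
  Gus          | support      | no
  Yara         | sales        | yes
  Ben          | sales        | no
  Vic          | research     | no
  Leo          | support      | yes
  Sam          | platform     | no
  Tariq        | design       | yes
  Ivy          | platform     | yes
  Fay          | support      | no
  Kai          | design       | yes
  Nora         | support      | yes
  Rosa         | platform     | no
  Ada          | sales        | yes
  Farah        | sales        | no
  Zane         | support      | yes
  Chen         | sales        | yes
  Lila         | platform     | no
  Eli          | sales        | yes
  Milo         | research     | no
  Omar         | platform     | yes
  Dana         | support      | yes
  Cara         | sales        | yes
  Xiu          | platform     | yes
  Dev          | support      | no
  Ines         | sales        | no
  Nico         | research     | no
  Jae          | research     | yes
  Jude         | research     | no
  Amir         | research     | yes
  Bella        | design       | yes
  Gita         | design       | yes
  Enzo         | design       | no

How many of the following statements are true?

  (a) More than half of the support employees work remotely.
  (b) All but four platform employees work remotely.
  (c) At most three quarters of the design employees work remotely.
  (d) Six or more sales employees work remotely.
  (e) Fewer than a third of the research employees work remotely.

(a) support: |A| = 7, |A ∩ B| = 4; needs |A ∩ B| > |A ∖ B| — true.
(b) platform: |A| = 7, |A ∩ B| = 3; needs |A ∖ B| = 4 — true.
(c) design: |A| = 5, |A ∩ B| = 4; needs |A ∩ B| / |A| ≤ 3/4 — false.
(d) sales: |A| = 9, |A ∩ B| = 5; needs |A ∩ B| ≥ 6 — false.
(e) research: |A| = 7, |A ∩ B| = 2; needs |A ∩ B| / |A| < 1/3 — true.

3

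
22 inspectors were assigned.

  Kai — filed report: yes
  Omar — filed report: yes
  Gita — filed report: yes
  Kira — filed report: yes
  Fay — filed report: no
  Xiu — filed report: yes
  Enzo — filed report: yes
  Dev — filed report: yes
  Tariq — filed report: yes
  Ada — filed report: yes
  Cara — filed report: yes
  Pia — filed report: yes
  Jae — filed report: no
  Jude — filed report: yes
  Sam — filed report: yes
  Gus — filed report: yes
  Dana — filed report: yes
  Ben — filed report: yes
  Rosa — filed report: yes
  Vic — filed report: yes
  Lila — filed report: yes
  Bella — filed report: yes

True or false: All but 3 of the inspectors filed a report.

False

The determiner here denotes the relation: |A ∖ B| = 3.
|A| = 22, |A ∩ B| = 20, |A ∖ B| = 2.
|A ∖ B| = 2, so the statement is false.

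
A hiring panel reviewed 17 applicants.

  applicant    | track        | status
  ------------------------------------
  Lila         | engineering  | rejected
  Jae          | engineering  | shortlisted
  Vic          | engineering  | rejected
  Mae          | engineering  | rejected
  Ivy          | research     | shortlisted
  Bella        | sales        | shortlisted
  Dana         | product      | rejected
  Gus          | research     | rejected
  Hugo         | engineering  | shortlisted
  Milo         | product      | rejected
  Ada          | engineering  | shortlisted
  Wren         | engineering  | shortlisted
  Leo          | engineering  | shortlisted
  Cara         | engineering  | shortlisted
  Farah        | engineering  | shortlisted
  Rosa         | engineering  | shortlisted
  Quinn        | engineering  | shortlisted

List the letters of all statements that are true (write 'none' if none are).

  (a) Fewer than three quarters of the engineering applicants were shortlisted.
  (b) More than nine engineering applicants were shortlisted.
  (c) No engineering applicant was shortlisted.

|A| = 12, |A ∩ B| = 9, |A ∖ B| = 3.
(a) |A ∩ B| / |A| < 3/4: fails.
(b) |A ∩ B| > 9: fails.
(c) A ∩ B = ∅ (|A ∩ B| = 0): fails.

none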